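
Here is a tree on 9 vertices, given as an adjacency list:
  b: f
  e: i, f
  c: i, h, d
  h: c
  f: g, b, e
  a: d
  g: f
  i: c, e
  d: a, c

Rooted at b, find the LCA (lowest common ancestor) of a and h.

c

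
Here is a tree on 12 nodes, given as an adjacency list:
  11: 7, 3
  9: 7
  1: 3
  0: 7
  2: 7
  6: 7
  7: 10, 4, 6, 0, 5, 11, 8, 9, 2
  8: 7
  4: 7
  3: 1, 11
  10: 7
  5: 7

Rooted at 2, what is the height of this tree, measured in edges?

4

The longest root-to-leaf path is 2–7–11–3–1 (4 edges).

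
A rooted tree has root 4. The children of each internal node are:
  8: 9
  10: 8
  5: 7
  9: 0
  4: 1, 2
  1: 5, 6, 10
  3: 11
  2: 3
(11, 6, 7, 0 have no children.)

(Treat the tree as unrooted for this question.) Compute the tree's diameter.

Starting from 11, a farthest node is 0 at distance 8.
One longest path: 11 - 3 - 2 - 4 - 1 - 10 - 8 - 9 - 0.
So the diameter is 8.

8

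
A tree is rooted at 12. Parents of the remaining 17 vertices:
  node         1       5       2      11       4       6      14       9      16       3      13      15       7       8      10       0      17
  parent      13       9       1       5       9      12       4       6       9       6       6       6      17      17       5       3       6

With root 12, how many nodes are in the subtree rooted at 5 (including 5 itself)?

Descendants of 5 (including itself): 5, 11, 10. That's 3.

3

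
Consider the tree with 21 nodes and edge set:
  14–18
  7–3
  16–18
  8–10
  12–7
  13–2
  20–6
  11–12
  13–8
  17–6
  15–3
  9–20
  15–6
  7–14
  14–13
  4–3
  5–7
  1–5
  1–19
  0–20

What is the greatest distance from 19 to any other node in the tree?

8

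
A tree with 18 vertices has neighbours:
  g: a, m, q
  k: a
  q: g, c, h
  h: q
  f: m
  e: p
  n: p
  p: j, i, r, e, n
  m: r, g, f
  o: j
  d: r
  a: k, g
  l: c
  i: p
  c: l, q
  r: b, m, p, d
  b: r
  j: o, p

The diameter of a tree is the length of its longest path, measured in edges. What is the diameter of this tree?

BFS from l reaches o last, at distance 8; BFS from o confirms no node is farther.
Path: l – c – q – g – m – r – p – j – o.

8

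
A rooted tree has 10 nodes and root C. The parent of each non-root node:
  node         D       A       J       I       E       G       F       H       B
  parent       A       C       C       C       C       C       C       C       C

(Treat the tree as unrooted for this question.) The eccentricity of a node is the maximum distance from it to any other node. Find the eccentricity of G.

3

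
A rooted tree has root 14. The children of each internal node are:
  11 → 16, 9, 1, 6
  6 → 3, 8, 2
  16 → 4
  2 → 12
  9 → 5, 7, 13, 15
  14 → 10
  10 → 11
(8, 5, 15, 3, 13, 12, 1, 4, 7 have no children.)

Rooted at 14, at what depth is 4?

4

14–10–11–16–4 — 4 edges.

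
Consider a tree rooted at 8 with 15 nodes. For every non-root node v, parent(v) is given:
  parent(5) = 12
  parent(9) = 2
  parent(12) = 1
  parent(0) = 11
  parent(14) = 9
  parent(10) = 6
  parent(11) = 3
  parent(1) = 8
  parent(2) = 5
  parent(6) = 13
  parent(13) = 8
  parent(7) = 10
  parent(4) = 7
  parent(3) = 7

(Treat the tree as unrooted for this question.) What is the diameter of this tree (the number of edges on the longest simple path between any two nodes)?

BFS from 14 reaches 0 last, at distance 13; BFS from 0 confirms no node is farther.
Path: 14–9–2–5–12–1–8–13–6–10–7–3–11–0.

13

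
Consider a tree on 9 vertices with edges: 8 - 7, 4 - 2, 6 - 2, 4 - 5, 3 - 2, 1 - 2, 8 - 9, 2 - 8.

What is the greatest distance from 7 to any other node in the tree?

Distances from 7 peak at 4, attained at 5.
7 – 8 – 2 – 4 – 5

4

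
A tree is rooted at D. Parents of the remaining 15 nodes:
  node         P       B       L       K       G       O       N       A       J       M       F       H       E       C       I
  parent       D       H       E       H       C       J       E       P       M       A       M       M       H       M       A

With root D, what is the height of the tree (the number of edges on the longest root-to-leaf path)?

A deepest node is N, reached by D – P – A – M – H – E – N.
That path has 6 edges, so the height is 6.

6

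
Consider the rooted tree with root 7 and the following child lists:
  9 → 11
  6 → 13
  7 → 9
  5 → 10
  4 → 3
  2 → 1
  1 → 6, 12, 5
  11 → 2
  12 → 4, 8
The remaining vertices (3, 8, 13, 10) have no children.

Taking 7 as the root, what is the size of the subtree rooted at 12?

12's subtree: {12, 4, 8, 3}, size 4.

4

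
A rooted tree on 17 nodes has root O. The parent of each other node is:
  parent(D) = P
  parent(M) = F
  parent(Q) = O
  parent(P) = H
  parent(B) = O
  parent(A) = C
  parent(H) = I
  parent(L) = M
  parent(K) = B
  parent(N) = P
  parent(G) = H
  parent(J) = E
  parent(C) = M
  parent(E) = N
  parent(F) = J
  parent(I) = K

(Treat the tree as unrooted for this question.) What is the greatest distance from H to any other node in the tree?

A farthest node from H is A.
The path H-P-N-E-J-F-M-C-A has 8 edges.

8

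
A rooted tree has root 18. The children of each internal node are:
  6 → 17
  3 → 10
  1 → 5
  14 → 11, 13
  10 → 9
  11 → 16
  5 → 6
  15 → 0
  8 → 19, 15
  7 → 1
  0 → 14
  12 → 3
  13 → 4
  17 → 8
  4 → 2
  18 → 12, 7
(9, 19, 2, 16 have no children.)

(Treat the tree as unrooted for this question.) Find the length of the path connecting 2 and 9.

The path is 2 - 4 - 13 - 14 - 0 - 15 - 8 - 17 - 6 - 5 - 1 - 7 - 18 - 12 - 3 - 10 - 9, which has 16 edges.

16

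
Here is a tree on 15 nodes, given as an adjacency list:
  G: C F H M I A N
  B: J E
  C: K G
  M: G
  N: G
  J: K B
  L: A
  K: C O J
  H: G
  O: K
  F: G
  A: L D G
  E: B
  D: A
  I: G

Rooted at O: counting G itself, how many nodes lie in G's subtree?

9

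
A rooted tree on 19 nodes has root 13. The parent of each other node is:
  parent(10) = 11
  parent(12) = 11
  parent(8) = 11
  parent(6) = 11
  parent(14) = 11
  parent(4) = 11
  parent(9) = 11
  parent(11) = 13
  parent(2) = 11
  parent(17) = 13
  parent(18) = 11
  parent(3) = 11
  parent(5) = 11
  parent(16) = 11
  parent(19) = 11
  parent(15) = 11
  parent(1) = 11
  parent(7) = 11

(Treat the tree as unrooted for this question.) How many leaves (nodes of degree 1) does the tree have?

Degree-1 nodes: 1, 2, 3, 4, 5, 6, 7, 8, 9, 10, 12, 14, 15, 16, 17, 18, 19 — 17 of them.

17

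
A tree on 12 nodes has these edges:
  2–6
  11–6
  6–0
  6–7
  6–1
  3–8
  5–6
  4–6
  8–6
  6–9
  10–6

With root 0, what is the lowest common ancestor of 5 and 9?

6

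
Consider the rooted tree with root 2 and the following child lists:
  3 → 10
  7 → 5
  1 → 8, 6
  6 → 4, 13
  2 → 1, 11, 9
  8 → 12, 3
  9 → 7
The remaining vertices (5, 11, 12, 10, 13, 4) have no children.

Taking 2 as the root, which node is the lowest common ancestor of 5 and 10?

2

5's ancestor chain is 5, 7, 9, 2 and 10's is 10, 3, 8, 1, 2; they first meet at 2.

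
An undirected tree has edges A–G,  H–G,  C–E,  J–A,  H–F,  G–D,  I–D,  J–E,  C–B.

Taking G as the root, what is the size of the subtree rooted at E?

3

E's subtree: {E, C, B}, size 3.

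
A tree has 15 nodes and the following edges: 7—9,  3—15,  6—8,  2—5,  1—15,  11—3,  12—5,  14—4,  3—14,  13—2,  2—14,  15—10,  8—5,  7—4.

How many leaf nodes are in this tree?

Degree-1 nodes: 1, 6, 9, 10, 11, 12, 13 — 7 of them.

7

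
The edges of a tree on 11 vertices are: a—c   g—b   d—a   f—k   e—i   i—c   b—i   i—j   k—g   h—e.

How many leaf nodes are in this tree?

4

The leaves are d, f, h, j.
That is 4 leaves.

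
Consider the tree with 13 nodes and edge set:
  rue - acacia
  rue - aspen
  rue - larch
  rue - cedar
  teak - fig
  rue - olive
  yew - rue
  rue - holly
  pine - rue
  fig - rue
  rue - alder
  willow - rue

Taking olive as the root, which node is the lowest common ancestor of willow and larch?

rue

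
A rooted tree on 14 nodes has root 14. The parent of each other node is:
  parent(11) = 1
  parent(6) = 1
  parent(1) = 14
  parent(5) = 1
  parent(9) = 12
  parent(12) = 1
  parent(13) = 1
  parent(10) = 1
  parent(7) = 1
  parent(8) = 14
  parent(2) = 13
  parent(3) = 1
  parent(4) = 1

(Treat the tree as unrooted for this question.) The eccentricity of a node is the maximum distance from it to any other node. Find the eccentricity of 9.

The node farthest from 9 is 2 (8 also at distance 4), via 9-12-1-13-2 — 4 edges.

4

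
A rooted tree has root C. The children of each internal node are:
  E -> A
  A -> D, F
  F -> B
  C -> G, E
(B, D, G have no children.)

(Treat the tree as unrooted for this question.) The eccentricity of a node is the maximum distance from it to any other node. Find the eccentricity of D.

4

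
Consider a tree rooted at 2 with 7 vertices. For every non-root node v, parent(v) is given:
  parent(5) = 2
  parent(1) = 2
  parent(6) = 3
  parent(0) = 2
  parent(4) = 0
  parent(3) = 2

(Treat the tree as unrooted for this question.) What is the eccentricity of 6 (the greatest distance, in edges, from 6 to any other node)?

The node farthest from 6 is 4, via 6–3–2–0–4 — 4 edges.

4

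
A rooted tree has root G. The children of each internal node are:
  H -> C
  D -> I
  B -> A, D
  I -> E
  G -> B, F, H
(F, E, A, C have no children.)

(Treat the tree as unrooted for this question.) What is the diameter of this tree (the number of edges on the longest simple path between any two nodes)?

6

Starting from C, a farthest node is E at distance 6.
One longest path: C-H-G-B-D-I-E.
So the diameter is 6.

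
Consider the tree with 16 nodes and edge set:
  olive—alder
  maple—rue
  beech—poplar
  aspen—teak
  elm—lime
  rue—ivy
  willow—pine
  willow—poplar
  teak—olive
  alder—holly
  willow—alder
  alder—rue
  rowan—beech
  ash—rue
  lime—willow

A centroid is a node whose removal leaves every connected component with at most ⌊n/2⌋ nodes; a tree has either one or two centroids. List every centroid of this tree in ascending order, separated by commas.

Removing alder splits the tree into components of sizes 7, 4, 3, 1; the largest is 7 ≤ ⌊16/2⌋ = 8.
No neighbour of alder does as well, so alder is the unique centroid.

alder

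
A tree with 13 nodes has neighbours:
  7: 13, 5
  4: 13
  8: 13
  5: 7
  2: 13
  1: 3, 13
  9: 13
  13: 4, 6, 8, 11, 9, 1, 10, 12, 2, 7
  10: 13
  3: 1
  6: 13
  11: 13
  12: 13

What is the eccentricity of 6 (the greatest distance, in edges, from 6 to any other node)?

3

A farthest node from 6 is 5 (3 also at distance 3).
The path 6 – 13 – 7 – 5 has 3 edges.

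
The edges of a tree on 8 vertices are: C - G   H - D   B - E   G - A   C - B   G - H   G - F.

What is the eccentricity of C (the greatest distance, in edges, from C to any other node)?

The node farthest from C is D, via C–G–H–D — 3 edges.

3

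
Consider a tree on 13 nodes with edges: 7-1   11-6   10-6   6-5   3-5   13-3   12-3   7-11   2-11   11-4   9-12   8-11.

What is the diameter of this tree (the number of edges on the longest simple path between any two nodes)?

Starting from 9, a farthest node is 1 at distance 7.
One longest path: 9 - 12 - 3 - 5 - 6 - 11 - 7 - 1.
So the diameter is 7.

7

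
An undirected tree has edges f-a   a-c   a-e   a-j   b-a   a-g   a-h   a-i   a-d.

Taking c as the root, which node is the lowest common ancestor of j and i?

a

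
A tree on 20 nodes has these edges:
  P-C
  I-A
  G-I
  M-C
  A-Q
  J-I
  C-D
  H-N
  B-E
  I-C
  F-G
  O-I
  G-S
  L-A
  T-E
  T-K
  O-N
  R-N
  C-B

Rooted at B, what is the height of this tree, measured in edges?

5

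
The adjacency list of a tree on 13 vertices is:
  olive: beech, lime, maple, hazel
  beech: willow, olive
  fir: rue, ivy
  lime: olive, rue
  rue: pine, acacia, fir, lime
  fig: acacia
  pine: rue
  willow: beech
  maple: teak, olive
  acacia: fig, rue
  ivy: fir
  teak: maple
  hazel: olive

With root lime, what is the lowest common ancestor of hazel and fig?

lime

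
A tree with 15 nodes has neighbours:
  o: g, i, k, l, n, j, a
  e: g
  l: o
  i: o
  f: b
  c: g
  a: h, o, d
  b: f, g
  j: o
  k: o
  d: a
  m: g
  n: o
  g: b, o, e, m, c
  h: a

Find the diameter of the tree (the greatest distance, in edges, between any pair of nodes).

A longest path is f - b - g - o - a - d, with 5 edges.

5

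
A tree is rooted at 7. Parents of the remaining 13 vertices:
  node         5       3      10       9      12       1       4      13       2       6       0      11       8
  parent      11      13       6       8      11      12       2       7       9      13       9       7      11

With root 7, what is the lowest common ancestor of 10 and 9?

7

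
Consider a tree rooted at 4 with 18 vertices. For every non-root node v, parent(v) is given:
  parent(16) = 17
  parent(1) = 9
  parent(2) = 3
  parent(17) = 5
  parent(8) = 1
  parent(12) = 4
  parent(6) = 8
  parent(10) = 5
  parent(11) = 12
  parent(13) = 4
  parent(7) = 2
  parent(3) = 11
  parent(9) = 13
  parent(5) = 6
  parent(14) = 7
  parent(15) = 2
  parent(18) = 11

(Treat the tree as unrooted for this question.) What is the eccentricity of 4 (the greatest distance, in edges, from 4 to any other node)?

8

The node farthest from 4 is 16, via 4 – 13 – 9 – 1 – 8 – 6 – 5 – 17 – 16 — 8 edges.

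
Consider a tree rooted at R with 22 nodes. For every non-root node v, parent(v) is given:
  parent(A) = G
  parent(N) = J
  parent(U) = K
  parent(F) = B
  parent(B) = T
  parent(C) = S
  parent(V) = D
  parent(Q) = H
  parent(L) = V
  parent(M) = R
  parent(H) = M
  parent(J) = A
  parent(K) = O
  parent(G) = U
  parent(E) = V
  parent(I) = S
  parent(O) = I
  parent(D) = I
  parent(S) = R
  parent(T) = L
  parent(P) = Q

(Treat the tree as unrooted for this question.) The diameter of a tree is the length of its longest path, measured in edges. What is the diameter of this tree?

13

BFS from N reaches P last, at distance 13; BFS from P confirms no node is farther.
Path: N – J – A – G – U – K – O – I – S – R – M – H – Q – P.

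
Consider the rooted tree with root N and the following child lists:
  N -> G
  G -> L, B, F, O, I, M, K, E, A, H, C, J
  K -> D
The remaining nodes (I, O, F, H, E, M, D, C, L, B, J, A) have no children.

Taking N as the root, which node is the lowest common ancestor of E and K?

Ancestors of E (toward the root): E, G, N.
Ancestors of K: K, G, N.
The deepest node appearing in both lists is G.

G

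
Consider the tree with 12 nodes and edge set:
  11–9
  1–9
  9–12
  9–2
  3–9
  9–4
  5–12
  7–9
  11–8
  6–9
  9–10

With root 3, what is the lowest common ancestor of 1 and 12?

9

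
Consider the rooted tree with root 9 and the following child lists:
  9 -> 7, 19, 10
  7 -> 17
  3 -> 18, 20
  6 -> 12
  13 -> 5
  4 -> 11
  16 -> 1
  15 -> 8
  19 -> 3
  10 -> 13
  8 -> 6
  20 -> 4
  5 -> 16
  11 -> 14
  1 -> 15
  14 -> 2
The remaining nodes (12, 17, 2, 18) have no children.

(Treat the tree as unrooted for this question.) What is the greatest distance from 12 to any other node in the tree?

The node farthest from 12 is 2, via 12–6–8–15–1–16–5–13–10–9–19–3–20–4–11–14–2 — 16 edges.

16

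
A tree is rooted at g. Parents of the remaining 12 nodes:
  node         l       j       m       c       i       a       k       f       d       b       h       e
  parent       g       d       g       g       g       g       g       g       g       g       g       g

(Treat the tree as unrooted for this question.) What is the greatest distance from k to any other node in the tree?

3

A farthest node from k is j.
The path k-g-d-j has 3 edges.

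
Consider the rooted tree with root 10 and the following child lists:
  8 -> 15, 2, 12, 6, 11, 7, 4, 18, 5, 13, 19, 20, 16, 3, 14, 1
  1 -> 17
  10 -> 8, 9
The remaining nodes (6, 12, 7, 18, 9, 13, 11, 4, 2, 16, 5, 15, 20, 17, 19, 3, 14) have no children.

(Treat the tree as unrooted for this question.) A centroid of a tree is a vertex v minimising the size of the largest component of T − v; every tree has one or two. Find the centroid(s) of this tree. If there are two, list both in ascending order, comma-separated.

8

If 8 is removed the pieces have sizes 2, 2, 1, 1, 1, 1, 1, 1, 1, 1, 1, 1, 1, 1, 1, 1, 1, all ≤ ⌊20/2⌋ = 10.
No neighbour of 8 does as well, so 8 is the unique centroid.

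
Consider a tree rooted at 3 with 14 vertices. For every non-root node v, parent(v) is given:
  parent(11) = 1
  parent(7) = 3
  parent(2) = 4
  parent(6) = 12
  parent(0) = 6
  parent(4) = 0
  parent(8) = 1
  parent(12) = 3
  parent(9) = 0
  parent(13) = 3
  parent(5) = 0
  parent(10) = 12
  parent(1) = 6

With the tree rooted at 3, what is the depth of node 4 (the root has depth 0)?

Climbing from 4 to the root: 4–0–6–12–3. That's 4 steps.

4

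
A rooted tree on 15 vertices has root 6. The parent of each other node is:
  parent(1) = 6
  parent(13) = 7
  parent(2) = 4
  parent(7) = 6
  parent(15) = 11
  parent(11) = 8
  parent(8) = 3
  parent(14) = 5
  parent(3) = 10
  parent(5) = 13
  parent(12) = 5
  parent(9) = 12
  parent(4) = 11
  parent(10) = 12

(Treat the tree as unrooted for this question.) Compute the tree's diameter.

11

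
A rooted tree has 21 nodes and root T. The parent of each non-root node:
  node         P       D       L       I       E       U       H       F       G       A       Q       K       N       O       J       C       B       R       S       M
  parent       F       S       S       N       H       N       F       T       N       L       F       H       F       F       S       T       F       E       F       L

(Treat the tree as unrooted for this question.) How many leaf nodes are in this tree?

Degree-1 nodes: A, B, C, D, G, I, J, K, M, O, P, Q, R, U — 14 of them.

14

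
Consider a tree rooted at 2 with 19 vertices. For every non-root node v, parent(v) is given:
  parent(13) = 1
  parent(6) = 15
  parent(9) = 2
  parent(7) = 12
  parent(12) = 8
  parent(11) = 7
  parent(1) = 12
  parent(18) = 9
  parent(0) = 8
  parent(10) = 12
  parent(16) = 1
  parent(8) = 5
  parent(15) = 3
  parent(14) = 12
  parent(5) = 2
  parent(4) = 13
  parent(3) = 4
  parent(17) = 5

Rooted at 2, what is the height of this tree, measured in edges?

A deepest node is 6, reached by 2–5–8–12–1–13–4–3–15–6.
That path has 9 edges, so the height is 9.

9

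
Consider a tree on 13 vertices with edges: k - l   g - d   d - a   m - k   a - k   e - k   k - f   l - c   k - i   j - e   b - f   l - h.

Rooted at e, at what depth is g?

4

Path from e to g: e → k → a → d → g, which has 4 edges.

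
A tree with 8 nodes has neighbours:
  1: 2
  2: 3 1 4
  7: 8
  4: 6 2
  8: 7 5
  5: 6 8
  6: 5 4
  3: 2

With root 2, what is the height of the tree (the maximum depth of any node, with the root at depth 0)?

5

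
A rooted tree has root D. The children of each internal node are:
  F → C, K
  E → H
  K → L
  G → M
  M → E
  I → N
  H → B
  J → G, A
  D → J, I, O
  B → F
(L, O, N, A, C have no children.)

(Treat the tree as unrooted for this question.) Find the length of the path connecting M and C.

5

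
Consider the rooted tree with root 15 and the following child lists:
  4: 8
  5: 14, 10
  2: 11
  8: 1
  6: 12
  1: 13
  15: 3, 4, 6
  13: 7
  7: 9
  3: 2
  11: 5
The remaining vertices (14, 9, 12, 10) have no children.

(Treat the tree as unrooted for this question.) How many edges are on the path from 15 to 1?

3

15 - 4 - 8 - 1: 3 edges.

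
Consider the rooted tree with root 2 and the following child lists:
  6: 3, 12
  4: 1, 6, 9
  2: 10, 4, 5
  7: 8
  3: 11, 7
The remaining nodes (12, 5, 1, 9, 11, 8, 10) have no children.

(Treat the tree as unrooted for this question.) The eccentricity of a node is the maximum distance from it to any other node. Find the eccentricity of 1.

The node farthest from 1 is 8, via 1–4–6–3–7–8 — 5 edges.

5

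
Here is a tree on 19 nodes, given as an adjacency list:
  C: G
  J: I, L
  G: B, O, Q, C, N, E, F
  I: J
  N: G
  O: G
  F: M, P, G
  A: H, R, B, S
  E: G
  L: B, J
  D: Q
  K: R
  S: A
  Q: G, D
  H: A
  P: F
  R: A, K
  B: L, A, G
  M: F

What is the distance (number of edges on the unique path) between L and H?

Walking from L: L–B–A–H. Length 3.

3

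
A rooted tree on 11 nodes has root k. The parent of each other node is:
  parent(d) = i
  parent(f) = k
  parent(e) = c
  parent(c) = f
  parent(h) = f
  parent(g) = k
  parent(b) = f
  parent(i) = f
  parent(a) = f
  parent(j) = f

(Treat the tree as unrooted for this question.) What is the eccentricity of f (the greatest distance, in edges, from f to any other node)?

A farthest node from f is g (d, e also at distance 2).
The path f-k-g has 2 edges.

2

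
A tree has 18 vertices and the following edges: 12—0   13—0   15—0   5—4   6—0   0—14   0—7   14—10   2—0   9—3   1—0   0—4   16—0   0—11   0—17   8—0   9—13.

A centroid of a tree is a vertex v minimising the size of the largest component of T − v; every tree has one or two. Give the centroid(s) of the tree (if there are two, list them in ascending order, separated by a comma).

0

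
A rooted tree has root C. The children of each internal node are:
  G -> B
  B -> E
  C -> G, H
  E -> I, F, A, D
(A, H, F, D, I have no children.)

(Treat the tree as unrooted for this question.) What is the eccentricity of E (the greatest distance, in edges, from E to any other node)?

The node farthest from E is H, via E–B–G–C–H — 4 edges.

4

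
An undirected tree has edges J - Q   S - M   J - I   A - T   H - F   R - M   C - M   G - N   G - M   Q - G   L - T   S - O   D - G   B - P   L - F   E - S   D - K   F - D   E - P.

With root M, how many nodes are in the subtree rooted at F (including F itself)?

Descendants of F (including itself): F, L, H, T, A. That's 5.

5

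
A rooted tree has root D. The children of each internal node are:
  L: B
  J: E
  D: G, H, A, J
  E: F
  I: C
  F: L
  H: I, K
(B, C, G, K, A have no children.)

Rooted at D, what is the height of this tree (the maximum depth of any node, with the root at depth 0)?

5

A deepest node is B, reached by D–J–E–F–L–B.
That path has 5 edges, so the height is 5.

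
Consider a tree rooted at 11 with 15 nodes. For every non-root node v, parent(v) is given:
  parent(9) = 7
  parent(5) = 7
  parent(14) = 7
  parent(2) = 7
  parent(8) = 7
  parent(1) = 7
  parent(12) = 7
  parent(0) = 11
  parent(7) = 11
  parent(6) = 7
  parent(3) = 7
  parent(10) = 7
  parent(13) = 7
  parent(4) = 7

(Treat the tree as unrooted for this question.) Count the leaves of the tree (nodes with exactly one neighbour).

Exactly 13 nodes have a single neighbour: 0, 1, 2, 3, 4, 5, 6, 8, 9, 10, 12, 13, 14.

13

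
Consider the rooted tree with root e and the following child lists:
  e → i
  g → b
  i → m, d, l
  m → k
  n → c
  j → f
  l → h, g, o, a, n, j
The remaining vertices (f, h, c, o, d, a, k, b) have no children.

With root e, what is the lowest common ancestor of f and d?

f's ancestor chain is f, j, l, i, e and d's is d, i, e; they first meet at i.

i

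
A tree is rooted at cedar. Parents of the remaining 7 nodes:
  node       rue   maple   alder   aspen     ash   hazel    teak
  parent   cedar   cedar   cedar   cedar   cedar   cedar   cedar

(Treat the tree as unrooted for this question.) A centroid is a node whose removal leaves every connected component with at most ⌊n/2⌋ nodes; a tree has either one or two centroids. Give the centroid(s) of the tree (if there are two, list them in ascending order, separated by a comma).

If cedar is removed the pieces have sizes 1, 1, 1, 1, 1, 1, 1, all ≤ ⌊8/2⌋ = 4.
Every other node leaves some component of size > 4, so the centroid is unique.

cedar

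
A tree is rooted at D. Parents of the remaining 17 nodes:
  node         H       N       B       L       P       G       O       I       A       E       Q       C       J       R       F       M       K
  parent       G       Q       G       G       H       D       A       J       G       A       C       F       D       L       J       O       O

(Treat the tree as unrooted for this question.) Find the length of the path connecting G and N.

G - D - J - F - C - Q - N: 6 edges.

6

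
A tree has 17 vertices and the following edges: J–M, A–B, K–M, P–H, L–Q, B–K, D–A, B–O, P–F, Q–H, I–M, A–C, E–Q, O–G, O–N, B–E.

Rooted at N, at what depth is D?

Climbing from D to the root: D–A–B–O–N. That's 4 steps.

4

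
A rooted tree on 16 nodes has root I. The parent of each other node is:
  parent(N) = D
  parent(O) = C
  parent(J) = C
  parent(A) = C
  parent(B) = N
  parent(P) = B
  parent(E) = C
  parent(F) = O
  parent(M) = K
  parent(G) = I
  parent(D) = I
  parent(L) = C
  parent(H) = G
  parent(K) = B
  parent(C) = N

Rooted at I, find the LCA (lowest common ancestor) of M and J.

Path M→root: M K B N D I; path J→root: J C N D I.
First common node: N.

N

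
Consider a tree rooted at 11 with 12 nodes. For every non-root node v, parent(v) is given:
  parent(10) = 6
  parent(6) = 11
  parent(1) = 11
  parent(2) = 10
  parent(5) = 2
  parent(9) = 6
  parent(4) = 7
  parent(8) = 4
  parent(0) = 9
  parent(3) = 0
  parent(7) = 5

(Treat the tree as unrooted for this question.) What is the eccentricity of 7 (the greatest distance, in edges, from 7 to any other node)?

The node farthest from 7 is 3, via 7 – 5 – 2 – 10 – 6 – 9 – 0 – 3 — 7 edges.

7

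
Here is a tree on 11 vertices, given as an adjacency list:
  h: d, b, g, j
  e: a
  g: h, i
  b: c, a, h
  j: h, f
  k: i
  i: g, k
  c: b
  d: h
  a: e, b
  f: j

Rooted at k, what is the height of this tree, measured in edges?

e sits deepest: k – i – g – h – b – a – e — 6 edges from the root.

6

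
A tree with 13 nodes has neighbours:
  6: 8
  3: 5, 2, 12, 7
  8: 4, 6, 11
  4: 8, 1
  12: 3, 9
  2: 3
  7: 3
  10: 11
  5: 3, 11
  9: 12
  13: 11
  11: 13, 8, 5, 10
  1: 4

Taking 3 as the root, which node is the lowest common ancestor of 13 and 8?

Ancestors of 13 (toward the root): 13, 11, 5, 3.
Ancestors of 8: 8, 11, 5, 3.
The deepest node appearing in both lists is 11.

11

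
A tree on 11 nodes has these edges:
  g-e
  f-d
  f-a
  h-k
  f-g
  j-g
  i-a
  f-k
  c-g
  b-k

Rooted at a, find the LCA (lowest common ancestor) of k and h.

k

Ancestors of k (toward the root): k, f, a.
Ancestors of h: h, k, f, a.
The deepest node appearing in both lists is k.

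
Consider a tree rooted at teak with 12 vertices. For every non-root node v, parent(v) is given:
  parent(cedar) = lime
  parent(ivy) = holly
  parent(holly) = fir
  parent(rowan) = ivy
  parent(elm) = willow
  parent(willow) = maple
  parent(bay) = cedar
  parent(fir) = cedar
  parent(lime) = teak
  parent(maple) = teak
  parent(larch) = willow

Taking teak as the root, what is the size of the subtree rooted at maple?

The subtree rooted at maple contains: maple, willow, elm, larch — 4 nodes.

4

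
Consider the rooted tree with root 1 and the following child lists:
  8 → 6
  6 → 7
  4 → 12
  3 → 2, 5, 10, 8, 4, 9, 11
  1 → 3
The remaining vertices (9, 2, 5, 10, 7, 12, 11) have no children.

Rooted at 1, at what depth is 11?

2

Climbing from 11 to the root: 11 – 3 – 1. That's 2 steps.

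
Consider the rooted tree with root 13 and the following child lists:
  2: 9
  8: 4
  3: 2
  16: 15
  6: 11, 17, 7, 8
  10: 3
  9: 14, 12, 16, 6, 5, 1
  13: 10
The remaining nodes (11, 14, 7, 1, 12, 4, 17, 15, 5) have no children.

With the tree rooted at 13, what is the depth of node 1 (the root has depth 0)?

5

Climbing from 1 to the root: 1–9–2–3–10–13. That's 5 steps.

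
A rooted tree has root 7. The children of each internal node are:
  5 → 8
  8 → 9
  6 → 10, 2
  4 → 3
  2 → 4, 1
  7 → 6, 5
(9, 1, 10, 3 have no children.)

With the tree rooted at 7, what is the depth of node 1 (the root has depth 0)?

3

Path from 7 to 1: 7–6–2–1, which has 3 edges.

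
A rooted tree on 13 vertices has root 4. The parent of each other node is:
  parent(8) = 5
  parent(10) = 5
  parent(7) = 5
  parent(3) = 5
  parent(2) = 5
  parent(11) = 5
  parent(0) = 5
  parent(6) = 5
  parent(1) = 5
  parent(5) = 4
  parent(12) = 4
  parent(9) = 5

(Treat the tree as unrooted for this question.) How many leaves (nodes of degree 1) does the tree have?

Exactly 11 nodes have a single neighbour: 0, 1, 2, 3, 6, 7, 8, 9, 10, 11, 12.

11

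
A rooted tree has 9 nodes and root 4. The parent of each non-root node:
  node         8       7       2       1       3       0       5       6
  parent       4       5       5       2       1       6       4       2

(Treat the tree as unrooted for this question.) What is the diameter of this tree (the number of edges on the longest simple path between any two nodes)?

A longest path is 8-4-5-2-1-3, with 5 edges.

5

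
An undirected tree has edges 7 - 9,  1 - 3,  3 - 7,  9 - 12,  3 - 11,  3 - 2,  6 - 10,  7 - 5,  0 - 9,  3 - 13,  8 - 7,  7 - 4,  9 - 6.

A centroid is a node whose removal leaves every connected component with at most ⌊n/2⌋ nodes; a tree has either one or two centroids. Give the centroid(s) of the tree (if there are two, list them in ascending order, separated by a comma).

Removing 7 splits the tree into components of sizes 5, 5, 1, 1, 1; the largest is 5 ≤ ⌊14/2⌋ = 7.
No neighbour of 7 does as well, so 7 is the unique centroid.

7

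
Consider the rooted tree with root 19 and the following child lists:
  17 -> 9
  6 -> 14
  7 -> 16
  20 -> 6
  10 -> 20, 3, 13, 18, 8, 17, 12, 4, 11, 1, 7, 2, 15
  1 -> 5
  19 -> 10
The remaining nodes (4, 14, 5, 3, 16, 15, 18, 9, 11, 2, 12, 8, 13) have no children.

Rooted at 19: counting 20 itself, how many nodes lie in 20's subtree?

3

Descendants of 20 (including itself): 20, 6, 14. That's 3.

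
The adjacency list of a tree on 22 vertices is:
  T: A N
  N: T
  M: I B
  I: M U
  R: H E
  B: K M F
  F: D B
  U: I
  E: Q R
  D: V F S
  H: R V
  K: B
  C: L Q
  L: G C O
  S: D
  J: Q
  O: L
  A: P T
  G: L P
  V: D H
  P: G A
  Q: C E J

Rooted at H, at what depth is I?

6

Climbing from I to the root: I – M – B – F – D – V – H. That's 6 steps.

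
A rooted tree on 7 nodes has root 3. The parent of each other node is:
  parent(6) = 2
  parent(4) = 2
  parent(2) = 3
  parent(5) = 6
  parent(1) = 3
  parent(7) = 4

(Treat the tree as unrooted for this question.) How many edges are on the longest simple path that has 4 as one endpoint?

3

A farthest node from 4 is 1 (5 also at distance 3).
The path 4 – 2 – 3 – 1 has 3 edges.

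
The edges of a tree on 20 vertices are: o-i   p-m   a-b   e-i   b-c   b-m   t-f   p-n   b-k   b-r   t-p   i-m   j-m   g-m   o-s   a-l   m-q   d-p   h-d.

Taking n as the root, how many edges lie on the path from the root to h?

Path from n to h: n – p – d – h, which has 3 edges.

3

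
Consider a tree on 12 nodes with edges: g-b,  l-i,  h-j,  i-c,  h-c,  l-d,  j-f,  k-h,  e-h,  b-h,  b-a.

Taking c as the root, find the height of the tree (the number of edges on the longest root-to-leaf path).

A deepest node is f, reached by c – h – j – f.
That path has 3 edges, so the height is 3.

3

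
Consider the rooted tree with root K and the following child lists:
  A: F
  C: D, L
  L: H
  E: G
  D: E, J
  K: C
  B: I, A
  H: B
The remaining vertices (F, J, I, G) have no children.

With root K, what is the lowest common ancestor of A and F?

A

A's ancestor chain is A, B, H, L, C, K and F's is F, A, B, H, L, C, K; they first meet at A.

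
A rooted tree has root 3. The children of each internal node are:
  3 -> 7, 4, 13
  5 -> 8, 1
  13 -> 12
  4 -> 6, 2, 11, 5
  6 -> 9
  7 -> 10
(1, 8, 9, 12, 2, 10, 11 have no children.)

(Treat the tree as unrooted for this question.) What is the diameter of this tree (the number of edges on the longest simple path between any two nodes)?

Starting from 8, a farthest node is 10 at distance 5.
One longest path: 8 – 5 – 4 – 3 – 7 – 10.
So the diameter is 5.

5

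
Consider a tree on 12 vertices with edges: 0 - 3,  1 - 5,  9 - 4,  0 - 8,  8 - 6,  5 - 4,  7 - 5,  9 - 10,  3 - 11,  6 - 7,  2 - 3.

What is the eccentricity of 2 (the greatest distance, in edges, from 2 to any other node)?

9

The node farthest from 2 is 10, via 2 – 3 – 0 – 8 – 6 – 7 – 5 – 4 – 9 – 10 — 9 edges.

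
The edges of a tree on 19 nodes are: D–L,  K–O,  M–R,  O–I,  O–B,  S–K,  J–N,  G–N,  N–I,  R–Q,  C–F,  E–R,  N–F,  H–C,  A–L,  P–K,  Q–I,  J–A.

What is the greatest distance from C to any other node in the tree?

6

Distances from C peak at 6, attained at M (S, E, D, P also at distance 6).
C–F–N–I–Q–R–M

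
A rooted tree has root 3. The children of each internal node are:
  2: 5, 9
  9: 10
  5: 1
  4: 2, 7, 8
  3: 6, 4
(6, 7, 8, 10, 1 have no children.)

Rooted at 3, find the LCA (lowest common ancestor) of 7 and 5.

4

Path 7→root: 7 4 3; path 5→root: 5 2 4 3.
First common node: 4.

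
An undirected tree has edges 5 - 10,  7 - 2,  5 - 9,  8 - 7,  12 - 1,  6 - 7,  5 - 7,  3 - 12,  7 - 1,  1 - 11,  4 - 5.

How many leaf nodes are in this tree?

8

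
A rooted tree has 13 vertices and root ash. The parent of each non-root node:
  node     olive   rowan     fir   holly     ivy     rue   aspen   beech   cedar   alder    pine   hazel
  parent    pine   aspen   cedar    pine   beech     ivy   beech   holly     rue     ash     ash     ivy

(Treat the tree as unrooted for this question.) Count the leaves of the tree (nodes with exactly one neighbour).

Exactly 5 nodes have a single neighbour: alder, fir, hazel, olive, rowan.

5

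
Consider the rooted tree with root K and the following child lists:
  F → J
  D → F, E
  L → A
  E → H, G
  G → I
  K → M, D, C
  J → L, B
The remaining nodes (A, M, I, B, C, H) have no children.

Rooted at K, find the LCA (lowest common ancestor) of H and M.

K

H's ancestor chain is H, E, D, K and M's is M, K; they first meet at K.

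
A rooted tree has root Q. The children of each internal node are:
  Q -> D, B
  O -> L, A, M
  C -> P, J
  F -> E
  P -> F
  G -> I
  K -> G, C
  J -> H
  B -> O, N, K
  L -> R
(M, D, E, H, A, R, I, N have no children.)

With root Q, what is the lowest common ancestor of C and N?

Path C→root: C K B Q; path N→root: N B Q.
First common node: B.

B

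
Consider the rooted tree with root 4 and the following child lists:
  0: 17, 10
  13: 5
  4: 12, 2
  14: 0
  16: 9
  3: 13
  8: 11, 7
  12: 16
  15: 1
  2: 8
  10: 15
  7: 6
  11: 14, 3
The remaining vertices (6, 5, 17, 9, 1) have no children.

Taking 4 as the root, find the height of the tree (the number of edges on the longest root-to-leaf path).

The longest root-to-leaf path is 4–2–8–11–14–0–10–15–1 (8 edges).

8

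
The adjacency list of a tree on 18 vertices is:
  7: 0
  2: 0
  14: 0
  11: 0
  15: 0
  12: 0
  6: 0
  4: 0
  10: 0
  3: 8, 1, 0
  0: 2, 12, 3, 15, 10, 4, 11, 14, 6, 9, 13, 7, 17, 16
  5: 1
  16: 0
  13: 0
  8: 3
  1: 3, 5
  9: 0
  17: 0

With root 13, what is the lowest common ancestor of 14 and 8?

Ancestors of 14 (toward the root): 14, 0, 13.
Ancestors of 8: 8, 3, 0, 13.
The deepest node appearing in both lists is 0.

0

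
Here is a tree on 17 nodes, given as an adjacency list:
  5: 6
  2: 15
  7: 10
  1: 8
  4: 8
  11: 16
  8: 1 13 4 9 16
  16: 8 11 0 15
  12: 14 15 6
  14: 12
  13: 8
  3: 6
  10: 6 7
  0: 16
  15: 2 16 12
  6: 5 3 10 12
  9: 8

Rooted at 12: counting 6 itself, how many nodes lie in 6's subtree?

Descendants of 6 (including itself): 6, 10, 5, 3, 7. That's 5.

5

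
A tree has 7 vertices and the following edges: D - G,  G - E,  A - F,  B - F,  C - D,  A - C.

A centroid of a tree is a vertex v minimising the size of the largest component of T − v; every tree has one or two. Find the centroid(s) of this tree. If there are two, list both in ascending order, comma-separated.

Removing C splits the tree into components of sizes 3, 3; the largest is 3 ≤ ⌊7/2⌋ = 3.
Every other node leaves some component of size > 3, so the centroid is unique.

C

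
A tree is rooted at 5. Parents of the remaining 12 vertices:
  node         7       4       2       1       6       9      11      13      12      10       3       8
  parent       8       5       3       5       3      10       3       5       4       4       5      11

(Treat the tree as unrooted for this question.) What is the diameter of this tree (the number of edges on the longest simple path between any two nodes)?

Starting from 9, a farthest node is 7 at distance 7.
One longest path: 9 - 10 - 4 - 5 - 3 - 11 - 8 - 7.
So the diameter is 7.

7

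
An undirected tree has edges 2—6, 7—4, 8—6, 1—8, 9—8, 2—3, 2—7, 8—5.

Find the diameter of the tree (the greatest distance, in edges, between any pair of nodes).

5

Starting from 4, a farthest node is 9 at distance 5.
One longest path: 4 - 7 - 2 - 6 - 8 - 9.
So the diameter is 5.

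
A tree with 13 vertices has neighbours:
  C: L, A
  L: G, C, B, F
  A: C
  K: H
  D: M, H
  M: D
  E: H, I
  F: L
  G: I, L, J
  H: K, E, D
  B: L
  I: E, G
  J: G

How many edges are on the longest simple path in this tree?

8

A longest path is M–D–H–E–I–G–L–C–A, with 8 edges.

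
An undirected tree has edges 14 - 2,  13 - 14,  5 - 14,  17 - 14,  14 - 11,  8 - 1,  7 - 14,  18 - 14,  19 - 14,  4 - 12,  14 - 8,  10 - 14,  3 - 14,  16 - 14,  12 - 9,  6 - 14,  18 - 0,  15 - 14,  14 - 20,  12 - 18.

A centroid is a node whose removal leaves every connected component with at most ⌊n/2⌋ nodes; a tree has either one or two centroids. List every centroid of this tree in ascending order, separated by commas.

14

Removing 14 splits the tree into components of sizes 5, 2, 1, 1, 1, 1, 1, 1, 1, 1, 1, 1, 1, 1, 1; the largest is 5 ≤ ⌊21/2⌋ = 10.
Every other node leaves some component of size > 10, so the centroid is unique.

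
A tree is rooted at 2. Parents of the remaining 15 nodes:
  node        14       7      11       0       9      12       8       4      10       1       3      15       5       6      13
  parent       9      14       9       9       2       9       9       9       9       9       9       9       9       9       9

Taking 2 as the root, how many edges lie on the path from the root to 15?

Path from 2 to 15: 2 – 9 – 15, which has 2 edges.

2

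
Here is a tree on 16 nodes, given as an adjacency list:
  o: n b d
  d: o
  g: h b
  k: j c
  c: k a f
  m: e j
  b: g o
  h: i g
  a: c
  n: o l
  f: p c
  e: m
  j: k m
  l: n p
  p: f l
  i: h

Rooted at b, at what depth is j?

8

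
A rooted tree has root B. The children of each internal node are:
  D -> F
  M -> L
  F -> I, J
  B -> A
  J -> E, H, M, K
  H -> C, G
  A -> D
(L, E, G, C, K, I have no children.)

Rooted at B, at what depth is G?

6

Climbing from G to the root: G – H – J – F – D – A – B. That's 6 steps.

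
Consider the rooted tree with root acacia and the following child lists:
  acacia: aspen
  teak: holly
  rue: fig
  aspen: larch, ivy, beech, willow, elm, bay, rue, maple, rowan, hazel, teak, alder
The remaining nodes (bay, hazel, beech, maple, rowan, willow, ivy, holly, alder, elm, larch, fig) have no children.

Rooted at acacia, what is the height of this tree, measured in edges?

3

A deepest node is fig, reached by acacia → aspen → rue → fig.
That path has 3 edges, so the height is 3.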